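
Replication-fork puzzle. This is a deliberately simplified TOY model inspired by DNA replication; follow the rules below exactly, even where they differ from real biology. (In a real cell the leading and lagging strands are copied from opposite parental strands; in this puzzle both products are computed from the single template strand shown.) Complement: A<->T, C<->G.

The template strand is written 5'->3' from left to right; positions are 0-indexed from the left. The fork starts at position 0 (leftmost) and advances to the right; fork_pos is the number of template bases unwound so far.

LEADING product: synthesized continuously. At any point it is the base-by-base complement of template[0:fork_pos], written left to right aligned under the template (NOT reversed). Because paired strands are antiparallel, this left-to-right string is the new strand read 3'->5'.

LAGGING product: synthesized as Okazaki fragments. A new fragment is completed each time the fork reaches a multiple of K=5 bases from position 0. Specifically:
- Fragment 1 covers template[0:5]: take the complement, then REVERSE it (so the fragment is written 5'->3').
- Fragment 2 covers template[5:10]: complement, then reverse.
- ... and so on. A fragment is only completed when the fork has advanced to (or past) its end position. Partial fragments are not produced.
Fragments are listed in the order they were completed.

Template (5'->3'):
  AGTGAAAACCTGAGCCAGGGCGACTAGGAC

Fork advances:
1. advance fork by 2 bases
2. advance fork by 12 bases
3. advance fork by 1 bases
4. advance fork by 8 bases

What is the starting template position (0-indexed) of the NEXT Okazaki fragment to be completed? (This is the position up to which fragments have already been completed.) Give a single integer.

Answer: 20

Derivation:
Step 1: advance 2 -> fork_pos = 0 + 2 = 2. Next multiple of 5 is 5 (not reached); still 0 fragment(s).
Step 2: advance 12 -> fork_pos = 2 + 12 = 14. Reached multiple(s) of 5: 5, 10 -> fragments 1-2 completed (2 total).
Step 3: advance 1 -> fork_pos = 14 + 1 = 15. Reached multiple(s) of 5: 15 -> fragment 3 completed (3 total).
Step 4: advance 8 -> fork_pos = 15 + 8 = 23. Reached multiple(s) of 5: 20 -> fragment 4 completed (4 total).
4 fragment(s) completed, covering template[0:20] (4 x 5 = 20). The next fragment, fragment 5, covers template[20:25], so it starts at position 20.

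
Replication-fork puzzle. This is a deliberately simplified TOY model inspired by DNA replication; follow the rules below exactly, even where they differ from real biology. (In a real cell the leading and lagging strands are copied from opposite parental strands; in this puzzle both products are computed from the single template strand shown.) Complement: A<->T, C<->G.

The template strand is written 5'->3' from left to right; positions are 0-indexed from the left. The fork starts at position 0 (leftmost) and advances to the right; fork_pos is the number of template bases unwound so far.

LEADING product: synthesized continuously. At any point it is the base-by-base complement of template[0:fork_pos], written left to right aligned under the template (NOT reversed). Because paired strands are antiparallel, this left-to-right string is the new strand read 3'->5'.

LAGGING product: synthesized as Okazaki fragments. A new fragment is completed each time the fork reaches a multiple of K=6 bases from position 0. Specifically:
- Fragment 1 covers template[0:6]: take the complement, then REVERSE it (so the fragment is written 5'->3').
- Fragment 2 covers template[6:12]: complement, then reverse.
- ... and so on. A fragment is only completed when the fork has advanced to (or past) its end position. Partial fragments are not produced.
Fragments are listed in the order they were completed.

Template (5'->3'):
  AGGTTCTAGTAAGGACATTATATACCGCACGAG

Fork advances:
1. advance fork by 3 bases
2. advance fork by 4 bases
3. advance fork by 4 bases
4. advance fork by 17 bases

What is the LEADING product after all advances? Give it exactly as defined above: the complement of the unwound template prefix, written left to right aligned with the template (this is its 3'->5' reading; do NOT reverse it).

Answer: TCCAAGATCATTCCTGTAATATATGGCG

Derivation:
Step 1: advance 3 -> fork_pos = 0 + 3 = 3.
Step 2: advance 4 -> fork_pos = 3 + 4 = 7.
Step 3: advance 4 -> fork_pos = 7 + 4 = 11.
Step 4: advance 17 -> fork_pos = 11 + 17 = 28.
Unwound prefix: template[0:28] = AGGTTCTAGTAAGGACATTATATACCGC
Complement it base by base (A<->T, C<->G), keeping left-to-right order:
  [0:5] AGGTT -> TCCAA
  [5:10] CTAGT -> GATCA
  [10:15] AAGGA -> TTCCT
  [15:20] CATTA -> GTAAT
  [20:25] TATAC -> ATATG
  [25:28] CGC -> GCG
Concatenate: TCCAAGATCATTCCTGTAATATATGGCG (length 28; written aligned with the template, i.e. 3'->5').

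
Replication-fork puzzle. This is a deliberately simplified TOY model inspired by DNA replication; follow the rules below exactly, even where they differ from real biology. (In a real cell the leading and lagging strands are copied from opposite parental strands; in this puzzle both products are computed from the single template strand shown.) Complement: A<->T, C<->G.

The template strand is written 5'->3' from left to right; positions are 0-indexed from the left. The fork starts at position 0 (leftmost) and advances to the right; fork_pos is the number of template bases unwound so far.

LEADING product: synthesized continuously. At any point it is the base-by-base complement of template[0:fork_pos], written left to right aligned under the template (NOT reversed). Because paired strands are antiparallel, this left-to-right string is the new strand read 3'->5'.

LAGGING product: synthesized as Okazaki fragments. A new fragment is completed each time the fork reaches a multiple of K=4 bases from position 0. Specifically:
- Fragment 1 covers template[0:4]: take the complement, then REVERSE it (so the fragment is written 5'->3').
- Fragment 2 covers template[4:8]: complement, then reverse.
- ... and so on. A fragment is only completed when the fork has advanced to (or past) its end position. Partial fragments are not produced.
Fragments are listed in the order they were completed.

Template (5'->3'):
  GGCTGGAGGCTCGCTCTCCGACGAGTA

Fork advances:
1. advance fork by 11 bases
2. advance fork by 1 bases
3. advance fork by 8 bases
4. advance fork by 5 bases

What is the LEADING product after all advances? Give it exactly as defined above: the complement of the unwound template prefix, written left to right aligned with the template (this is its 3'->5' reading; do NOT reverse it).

Answer: CCGACCTCCGAGCGAGAGGCTGCTC

Derivation:
Step 1: advance 11 -> fork_pos = 0 + 11 = 11.
Step 2: advance 1 -> fork_pos = 11 + 1 = 12.
Step 3: advance 8 -> fork_pos = 12 + 8 = 20.
Step 4: advance 5 -> fork_pos = 20 + 5 = 25.
Unwound prefix: template[0:25] = GGCTGGAGGCTCGCTCTCCGACGAG
Complement it base by base (A<->T, C<->G), keeping left-to-right order:
  [0:5] GGCTG -> CCGAC
  [5:10] GAGGC -> CTCCG
  [10:15] TCGCT -> AGCGA
  [15:20] CTCCG -> GAGGC
  [20:25] ACGAG -> TGCTC
Concatenate: CCGACCTCCGAGCGAGAGGCTGCTC (length 25; written aligned with the template, i.e. 3'->5').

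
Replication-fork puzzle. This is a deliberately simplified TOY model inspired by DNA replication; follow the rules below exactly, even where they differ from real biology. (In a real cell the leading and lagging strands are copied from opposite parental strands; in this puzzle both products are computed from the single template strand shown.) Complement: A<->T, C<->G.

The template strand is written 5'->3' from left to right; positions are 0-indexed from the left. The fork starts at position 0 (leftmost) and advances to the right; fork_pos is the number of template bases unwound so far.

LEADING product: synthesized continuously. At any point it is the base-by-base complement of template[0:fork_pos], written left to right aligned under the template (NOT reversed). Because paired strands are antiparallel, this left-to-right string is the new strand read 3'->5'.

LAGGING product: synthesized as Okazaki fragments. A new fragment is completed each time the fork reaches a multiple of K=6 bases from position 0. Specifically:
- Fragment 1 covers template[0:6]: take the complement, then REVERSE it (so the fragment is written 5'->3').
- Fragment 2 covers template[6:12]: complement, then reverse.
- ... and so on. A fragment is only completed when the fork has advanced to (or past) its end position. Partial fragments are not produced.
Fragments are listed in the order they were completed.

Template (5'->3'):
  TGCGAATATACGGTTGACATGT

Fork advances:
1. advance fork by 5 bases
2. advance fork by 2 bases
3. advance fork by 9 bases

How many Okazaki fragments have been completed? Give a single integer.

Step 1: advance 5 -> fork_pos = 0 + 5 = 5. Next multiple of 6 is 6 (not reached); still 0 fragment(s).
Step 2: advance 2 -> fork_pos = 5 + 2 = 7. Reached multiple(s) of 6: 6 -> fragment 1 completed (1 total).
Step 3: advance 9 -> fork_pos = 7 + 9 = 16. Reached multiple(s) of 6: 12 -> fragment 2 completed (2 total).
Check: final fork_pos = 16; the multiples of 6 that are <= 16 are 6..12 -> 16 // 6 = 2 completed fragment(s).

Answer: 2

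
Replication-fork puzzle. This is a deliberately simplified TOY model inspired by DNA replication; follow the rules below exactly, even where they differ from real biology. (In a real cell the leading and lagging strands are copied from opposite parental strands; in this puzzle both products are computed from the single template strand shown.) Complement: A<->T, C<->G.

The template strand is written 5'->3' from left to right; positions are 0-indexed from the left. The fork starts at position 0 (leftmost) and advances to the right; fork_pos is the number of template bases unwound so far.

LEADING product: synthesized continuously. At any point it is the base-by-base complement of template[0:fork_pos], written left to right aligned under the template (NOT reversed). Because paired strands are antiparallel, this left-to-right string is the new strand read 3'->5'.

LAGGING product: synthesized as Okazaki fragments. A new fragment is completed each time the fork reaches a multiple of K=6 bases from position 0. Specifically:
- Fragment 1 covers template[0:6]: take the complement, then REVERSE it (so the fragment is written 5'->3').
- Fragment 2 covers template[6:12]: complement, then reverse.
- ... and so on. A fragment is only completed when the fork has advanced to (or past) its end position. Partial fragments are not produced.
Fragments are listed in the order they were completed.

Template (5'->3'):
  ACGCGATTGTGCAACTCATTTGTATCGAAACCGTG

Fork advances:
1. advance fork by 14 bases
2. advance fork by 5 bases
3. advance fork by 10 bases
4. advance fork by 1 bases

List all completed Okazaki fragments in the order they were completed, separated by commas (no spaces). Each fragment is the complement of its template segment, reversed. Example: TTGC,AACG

Step 1: advance 14 -> fork_pos = 0 + 14 = 14. Reached multiple(s) of 6: 6, 12 -> fragments 1-2 completed (2 total).
Step 2: advance 5 -> fork_pos = 14 + 5 = 19. Reached multiple(s) of 6: 18 -> fragment 3 completed (3 total).
Step 3: advance 10 -> fork_pos = 19 + 10 = 29. Reached multiple(s) of 6: 24 -> fragment 4 completed (4 total).
Step 4: advance 1 -> fork_pos = 29 + 1 = 30. Reached multiple(s) of 6: 30 -> fragment 5 completed (5 total).
Final fork_pos = 30, so 5 fragment(s) are complete. Build each: template segment -> complement -> reverse.
Fragment 1: template[0:6] = ACGCGA -> complement TGCGCT -> reversed TCGCGT
Fragment 2: template[6:12] = TTGTGC -> complement AACACG -> reversed GCACAA
Fragment 3: template[12:18] = AACTCA -> complement TTGAGT -> reversed TGAGTT
Fragment 4: template[18:24] = TTTGTA -> complement AAACAT -> reversed TACAAA
Fragment 5: template[24:30] = TCGAAA -> complement AGCTTT -> reversed TTTCGA

Answer: TCGCGT,GCACAA,TGAGTT,TACAAA,TTTCGA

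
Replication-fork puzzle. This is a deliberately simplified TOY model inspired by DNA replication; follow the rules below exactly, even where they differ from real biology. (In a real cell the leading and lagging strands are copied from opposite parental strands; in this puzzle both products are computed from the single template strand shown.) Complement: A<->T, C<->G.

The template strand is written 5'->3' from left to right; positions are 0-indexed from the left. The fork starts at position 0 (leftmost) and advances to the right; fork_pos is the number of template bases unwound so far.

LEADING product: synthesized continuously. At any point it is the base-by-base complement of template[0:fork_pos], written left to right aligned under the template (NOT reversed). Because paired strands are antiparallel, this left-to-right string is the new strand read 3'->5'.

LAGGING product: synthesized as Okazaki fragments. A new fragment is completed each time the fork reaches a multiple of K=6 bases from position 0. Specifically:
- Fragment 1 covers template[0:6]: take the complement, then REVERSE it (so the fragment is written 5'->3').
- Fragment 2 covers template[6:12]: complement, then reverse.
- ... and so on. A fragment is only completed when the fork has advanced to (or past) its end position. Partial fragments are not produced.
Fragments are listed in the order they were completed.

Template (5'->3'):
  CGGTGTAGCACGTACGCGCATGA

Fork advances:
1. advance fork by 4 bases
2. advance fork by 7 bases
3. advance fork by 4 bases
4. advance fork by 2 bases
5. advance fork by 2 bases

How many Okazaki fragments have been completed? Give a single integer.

Answer: 3

Derivation:
Step 1: advance 4 -> fork_pos = 0 + 4 = 4. Next multiple of 6 is 6 (not reached); still 0 fragment(s).
Step 2: advance 7 -> fork_pos = 4 + 7 = 11. Reached multiple(s) of 6: 6 -> fragment 1 completed (1 total).
Step 3: advance 4 -> fork_pos = 11 + 4 = 15. Reached multiple(s) of 6: 12 -> fragment 2 completed (2 total).
Step 4: advance 2 -> fork_pos = 15 + 2 = 17. Next multiple of 6 is 18 (not reached); still 2 fragment(s).
Step 5: advance 2 -> fork_pos = 17 + 2 = 19. Reached multiple(s) of 6: 18 -> fragment 3 completed (3 total).
Check: final fork_pos = 19; the multiples of 6 that are <= 19 are 6..18 -> 19 // 6 = 3 completed fragment(s).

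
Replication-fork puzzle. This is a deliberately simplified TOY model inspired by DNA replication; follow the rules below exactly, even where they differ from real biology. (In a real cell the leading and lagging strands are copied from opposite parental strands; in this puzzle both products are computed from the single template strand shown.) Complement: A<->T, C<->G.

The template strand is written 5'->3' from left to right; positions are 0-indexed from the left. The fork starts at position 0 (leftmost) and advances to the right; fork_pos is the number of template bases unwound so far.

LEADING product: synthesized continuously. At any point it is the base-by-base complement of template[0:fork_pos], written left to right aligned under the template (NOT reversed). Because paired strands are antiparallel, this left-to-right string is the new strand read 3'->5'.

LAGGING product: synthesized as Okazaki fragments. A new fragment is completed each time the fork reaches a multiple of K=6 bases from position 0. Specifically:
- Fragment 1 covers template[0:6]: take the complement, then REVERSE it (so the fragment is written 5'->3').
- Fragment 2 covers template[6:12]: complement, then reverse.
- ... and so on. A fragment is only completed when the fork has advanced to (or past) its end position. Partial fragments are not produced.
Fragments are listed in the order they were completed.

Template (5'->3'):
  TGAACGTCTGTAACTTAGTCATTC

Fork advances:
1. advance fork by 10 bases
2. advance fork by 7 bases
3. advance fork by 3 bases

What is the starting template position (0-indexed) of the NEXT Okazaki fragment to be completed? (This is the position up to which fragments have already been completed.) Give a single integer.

Step 1: advance 10 -> fork_pos = 0 + 10 = 10. Reached multiple(s) of 6: 6 -> fragment 1 completed (1 total).
Step 2: advance 7 -> fork_pos = 10 + 7 = 17. Reached multiple(s) of 6: 12 -> fragment 2 completed (2 total).
Step 3: advance 3 -> fork_pos = 17 + 3 = 20. Reached multiple(s) of 6: 18 -> fragment 3 completed (3 total).
3 fragment(s) completed, covering template[0:18] (3 x 6 = 18). The next fragment, fragment 4, covers template[18:24], so it starts at position 18.

Answer: 18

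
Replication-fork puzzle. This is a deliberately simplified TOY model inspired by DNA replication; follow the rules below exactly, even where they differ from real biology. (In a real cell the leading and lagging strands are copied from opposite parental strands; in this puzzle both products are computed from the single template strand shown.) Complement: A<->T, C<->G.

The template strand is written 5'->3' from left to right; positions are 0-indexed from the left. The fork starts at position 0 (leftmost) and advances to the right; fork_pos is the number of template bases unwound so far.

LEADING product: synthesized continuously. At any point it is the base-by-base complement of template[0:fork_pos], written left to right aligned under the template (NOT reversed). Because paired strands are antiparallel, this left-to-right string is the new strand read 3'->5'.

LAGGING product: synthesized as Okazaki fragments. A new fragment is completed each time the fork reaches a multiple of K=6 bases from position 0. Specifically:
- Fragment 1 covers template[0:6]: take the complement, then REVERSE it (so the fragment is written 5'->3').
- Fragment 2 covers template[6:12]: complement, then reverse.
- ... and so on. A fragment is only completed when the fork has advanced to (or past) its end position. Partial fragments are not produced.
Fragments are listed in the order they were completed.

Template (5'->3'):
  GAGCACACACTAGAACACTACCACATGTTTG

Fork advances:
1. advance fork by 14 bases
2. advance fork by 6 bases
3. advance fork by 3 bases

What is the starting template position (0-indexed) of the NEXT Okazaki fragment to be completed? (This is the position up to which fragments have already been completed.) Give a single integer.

Step 1: advance 14 -> fork_pos = 0 + 14 = 14. Reached multiple(s) of 6: 6, 12 -> fragments 1-2 completed (2 total).
Step 2: advance 6 -> fork_pos = 14 + 6 = 20. Reached multiple(s) of 6: 18 -> fragment 3 completed (3 total).
Step 3: advance 3 -> fork_pos = 20 + 3 = 23. Next multiple of 6 is 24 (not reached); still 3 fragment(s).
3 fragment(s) completed, covering template[0:18] (3 x 6 = 18). The next fragment, fragment 4, covers template[18:24], so it starts at position 18.

Answer: 18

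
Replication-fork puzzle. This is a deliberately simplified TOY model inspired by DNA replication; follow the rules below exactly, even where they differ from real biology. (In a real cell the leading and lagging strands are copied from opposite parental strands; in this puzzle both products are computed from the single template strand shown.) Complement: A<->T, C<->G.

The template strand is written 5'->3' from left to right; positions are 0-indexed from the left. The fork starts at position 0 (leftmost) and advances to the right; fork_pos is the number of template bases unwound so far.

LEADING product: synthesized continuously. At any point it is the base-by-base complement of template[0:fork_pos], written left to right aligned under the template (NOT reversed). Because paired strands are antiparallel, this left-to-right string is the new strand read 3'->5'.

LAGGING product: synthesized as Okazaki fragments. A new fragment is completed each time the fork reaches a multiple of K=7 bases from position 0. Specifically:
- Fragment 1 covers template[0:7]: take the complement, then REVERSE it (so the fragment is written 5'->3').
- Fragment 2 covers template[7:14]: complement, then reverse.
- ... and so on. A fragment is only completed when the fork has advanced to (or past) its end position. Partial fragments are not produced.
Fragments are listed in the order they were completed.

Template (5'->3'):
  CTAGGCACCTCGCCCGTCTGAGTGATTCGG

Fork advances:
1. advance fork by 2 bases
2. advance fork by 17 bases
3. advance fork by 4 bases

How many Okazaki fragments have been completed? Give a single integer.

Step 1: advance 2 -> fork_pos = 0 + 2 = 2. Next multiple of 7 is 7 (not reached); still 0 fragment(s).
Step 2: advance 17 -> fork_pos = 2 + 17 = 19. Reached multiple(s) of 7: 7, 14 -> fragments 1-2 completed (2 total).
Step 3: advance 4 -> fork_pos = 19 + 4 = 23. Reached multiple(s) of 7: 21 -> fragment 3 completed (3 total).
Check: final fork_pos = 23; the multiples of 7 that are <= 23 are 7..21 -> 23 // 7 = 3 completed fragment(s).

Answer: 3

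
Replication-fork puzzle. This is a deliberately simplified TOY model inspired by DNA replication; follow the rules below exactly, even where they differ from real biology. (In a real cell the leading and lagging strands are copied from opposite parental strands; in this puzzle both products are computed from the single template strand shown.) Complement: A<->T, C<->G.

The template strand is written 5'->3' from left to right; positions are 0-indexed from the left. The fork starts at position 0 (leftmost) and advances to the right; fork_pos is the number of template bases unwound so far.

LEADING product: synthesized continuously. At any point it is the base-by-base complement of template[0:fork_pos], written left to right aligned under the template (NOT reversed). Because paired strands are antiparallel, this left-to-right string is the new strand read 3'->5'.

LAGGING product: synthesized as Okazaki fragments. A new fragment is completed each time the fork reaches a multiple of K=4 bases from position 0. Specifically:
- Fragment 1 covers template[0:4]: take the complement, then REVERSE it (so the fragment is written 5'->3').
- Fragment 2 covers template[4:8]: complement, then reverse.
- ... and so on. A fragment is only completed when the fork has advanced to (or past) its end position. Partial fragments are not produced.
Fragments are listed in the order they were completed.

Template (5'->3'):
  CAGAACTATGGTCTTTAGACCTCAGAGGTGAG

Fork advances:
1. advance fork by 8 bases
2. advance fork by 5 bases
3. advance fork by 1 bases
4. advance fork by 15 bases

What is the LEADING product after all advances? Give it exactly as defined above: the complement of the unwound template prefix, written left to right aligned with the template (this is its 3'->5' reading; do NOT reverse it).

Step 1: advance 8 -> fork_pos = 0 + 8 = 8.
Step 2: advance 5 -> fork_pos = 8 + 5 = 13.
Step 3: advance 1 -> fork_pos = 13 + 1 = 14.
Step 4: advance 15 -> fork_pos = 14 + 15 = 29.
Unwound prefix: template[0:29] = CAGAACTATGGTCTTTAGACCTCAGAGGT
Complement it base by base (A<->T, C<->G), keeping left-to-right order:
  [0:5] CAGAA -> GTCTT
  [5:10] CTATG -> GATAC
  [10:15] GTCTT -> CAGAA
  [15:20] TAGAC -> ATCTG
  [20:25] CTCAG -> GAGTC
  [25:29] AGGT -> TCCA
Concatenate: GTCTTGATACCAGAAATCTGGAGTCTCCA (length 29; written aligned with the template, i.e. 3'->5').

Answer: GTCTTGATACCAGAAATCTGGAGTCTCCA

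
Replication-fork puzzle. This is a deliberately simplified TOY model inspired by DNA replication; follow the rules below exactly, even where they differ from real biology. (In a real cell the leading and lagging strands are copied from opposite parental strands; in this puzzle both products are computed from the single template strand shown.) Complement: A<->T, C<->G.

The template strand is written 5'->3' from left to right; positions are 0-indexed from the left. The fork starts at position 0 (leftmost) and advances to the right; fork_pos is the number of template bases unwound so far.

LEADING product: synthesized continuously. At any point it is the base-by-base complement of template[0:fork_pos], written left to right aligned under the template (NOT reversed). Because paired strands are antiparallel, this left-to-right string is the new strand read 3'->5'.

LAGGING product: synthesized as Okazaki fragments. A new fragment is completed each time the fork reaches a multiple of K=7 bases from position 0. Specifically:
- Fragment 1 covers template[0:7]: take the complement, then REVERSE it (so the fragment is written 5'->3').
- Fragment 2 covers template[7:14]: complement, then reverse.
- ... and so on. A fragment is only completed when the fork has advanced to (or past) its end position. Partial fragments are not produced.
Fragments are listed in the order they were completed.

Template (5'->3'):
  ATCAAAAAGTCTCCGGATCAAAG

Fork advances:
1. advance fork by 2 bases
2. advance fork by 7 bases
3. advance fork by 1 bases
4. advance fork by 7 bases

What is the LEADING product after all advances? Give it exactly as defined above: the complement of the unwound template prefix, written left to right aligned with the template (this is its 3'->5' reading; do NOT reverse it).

Answer: TAGTTTTTCAGAGGCCT

Derivation:
Step 1: advance 2 -> fork_pos = 0 + 2 = 2.
Step 2: advance 7 -> fork_pos = 2 + 7 = 9.
Step 3: advance 1 -> fork_pos = 9 + 1 = 10.
Step 4: advance 7 -> fork_pos = 10 + 7 = 17.
Unwound prefix: template[0:17] = ATCAAAAAGTCTCCGGA
Complement it base by base (A<->T, C<->G), keeping left-to-right order:
  [0:5] ATCAA -> TAGTT
  [5:10] AAAGT -> TTTCA
  [10:15] CTCCG -> GAGGC
  [15:17] GA -> CT
Concatenate: TAGTTTTTCAGAGGCCT (length 17; written aligned with the template, i.e. 3'->5').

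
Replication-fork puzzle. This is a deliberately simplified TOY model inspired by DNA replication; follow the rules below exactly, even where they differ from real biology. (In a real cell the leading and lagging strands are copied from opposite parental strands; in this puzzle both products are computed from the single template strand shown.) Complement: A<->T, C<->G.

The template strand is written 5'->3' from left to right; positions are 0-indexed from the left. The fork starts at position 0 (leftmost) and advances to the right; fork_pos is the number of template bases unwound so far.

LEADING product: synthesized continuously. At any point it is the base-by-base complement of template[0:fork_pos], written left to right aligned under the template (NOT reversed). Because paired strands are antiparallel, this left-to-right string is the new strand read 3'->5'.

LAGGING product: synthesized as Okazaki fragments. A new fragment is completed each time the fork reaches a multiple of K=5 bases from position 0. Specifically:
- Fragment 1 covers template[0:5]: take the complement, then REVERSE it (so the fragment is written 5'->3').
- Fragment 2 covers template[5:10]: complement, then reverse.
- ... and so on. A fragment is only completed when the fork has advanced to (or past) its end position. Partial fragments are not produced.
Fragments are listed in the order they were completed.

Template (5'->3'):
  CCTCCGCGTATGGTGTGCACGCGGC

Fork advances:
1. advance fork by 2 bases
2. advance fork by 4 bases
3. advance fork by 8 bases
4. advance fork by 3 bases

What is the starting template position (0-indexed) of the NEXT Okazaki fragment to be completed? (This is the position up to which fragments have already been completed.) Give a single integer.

Step 1: advance 2 -> fork_pos = 0 + 2 = 2. Next multiple of 5 is 5 (not reached); still 0 fragment(s).
Step 2: advance 4 -> fork_pos = 2 + 4 = 6. Reached multiple(s) of 5: 5 -> fragment 1 completed (1 total).
Step 3: advance 8 -> fork_pos = 6 + 8 = 14. Reached multiple(s) of 5: 10 -> fragment 2 completed (2 total).
Step 4: advance 3 -> fork_pos = 14 + 3 = 17. Reached multiple(s) of 5: 15 -> fragment 3 completed (3 total).
3 fragment(s) completed, covering template[0:15] (3 x 5 = 15). The next fragment, fragment 4, covers template[15:20], so it starts at position 15.

Answer: 15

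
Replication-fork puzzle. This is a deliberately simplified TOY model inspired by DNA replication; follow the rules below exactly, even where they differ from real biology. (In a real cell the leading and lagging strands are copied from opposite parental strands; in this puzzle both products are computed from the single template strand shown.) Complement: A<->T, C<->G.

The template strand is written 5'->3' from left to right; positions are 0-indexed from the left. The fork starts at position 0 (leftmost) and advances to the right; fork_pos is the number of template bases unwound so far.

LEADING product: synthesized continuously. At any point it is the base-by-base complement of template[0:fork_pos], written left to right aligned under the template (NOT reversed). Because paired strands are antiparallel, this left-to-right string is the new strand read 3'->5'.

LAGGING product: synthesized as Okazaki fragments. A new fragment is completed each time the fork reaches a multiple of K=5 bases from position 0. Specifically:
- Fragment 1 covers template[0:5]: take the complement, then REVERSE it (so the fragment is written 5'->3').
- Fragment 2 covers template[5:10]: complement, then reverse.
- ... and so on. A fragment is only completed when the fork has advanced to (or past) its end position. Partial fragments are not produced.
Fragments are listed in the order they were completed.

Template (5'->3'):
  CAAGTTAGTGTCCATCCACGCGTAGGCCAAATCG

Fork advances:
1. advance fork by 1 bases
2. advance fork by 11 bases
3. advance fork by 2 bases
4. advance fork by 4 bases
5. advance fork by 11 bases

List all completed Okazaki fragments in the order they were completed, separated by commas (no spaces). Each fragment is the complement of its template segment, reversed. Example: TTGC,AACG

Step 1: advance 1 -> fork_pos = 0 + 1 = 1. Next multiple of 5 is 5 (not reached); still 0 fragment(s).
Step 2: advance 11 -> fork_pos = 1 + 11 = 12. Reached multiple(s) of 5: 5, 10 -> fragments 1-2 completed (2 total).
Step 3: advance 2 -> fork_pos = 12 + 2 = 14. Next multiple of 5 is 15 (not reached); still 2 fragment(s).
Step 4: advance 4 -> fork_pos = 14 + 4 = 18. Reached multiple(s) of 5: 15 -> fragment 3 completed (3 total).
Step 5: advance 11 -> fork_pos = 18 + 11 = 29. Reached multiple(s) of 5: 20, 25 -> fragments 4-5 completed (5 total).
Final fork_pos = 29, so 5 fragment(s) are complete. Build each: template segment -> complement -> reverse.
Fragment 1: template[0:5] = CAAGT -> complement GTTCA -> reversed ACTTG
Fragment 2: template[5:10] = TAGTG -> complement ATCAC -> reversed CACTA
Fragment 3: template[10:15] = TCCAT -> complement AGGTA -> reversed ATGGA
Fragment 4: template[15:20] = CCACG -> complement GGTGC -> reversed CGTGG
Fragment 5: template[20:25] = CGTAG -> complement GCATC -> reversed CTACG

Answer: ACTTG,CACTA,ATGGA,CGTGG,CTACG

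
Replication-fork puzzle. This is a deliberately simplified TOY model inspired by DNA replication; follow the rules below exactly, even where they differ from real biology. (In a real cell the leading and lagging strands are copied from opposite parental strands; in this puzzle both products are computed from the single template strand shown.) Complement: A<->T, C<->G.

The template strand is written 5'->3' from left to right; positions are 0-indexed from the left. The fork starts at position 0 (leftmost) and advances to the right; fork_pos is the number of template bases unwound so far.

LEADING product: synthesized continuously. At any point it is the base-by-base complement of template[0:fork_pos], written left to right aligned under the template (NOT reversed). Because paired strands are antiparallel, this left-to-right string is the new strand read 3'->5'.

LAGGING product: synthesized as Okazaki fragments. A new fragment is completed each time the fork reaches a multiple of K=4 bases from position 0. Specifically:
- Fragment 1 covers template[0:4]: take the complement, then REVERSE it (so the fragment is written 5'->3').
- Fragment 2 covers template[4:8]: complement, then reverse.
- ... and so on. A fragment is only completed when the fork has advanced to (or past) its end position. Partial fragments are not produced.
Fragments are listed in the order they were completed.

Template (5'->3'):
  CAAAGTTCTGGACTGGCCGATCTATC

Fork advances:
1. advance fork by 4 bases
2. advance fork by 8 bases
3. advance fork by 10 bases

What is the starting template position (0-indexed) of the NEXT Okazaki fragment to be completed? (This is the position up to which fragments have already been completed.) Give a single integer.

Answer: 20

Derivation:
Step 1: advance 4 -> fork_pos = 0 + 4 = 4. Reached multiple(s) of 4: 4 -> fragment 1 completed (1 total).
Step 2: advance 8 -> fork_pos = 4 + 8 = 12. Reached multiple(s) of 4: 8, 12 -> fragments 2-3 completed (3 total).
Step 3: advance 10 -> fork_pos = 12 + 10 = 22. Reached multiple(s) of 4: 16, 20 -> fragments 4-5 completed (5 total).
5 fragment(s) completed, covering template[0:20] (5 x 4 = 20). The next fragment, fragment 6, covers template[20:24], so it starts at position 20.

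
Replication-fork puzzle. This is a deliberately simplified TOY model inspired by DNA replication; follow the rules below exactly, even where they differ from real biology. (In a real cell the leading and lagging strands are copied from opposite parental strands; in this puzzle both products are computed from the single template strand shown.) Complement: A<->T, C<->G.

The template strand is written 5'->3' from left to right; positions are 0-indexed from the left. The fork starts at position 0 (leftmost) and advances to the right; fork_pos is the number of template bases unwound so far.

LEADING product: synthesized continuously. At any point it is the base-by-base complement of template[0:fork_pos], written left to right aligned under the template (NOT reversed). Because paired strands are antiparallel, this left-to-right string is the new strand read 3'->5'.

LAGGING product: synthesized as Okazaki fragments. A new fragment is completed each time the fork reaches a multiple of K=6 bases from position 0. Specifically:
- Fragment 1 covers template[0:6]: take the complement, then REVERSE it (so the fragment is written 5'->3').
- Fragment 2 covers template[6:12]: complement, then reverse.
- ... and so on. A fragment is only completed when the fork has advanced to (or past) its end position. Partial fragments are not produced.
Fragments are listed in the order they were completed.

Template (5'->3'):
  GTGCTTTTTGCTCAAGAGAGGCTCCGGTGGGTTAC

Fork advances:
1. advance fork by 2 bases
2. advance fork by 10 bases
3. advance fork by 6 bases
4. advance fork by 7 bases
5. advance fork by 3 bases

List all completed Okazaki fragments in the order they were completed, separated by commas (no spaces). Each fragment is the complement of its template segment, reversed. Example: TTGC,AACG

Step 1: advance 2 -> fork_pos = 0 + 2 = 2. Next multiple of 6 is 6 (not reached); still 0 fragment(s).
Step 2: advance 10 -> fork_pos = 2 + 10 = 12. Reached multiple(s) of 6: 6, 12 -> fragments 1-2 completed (2 total).
Step 3: advance 6 -> fork_pos = 12 + 6 = 18. Reached multiple(s) of 6: 18 -> fragment 3 completed (3 total).
Step 4: advance 7 -> fork_pos = 18 + 7 = 25. Reached multiple(s) of 6: 24 -> fragment 4 completed (4 total).
Step 5: advance 3 -> fork_pos = 25 + 3 = 28. Next multiple of 6 is 30 (not reached); still 4 fragment(s).
Final fork_pos = 28, so 4 fragment(s) are complete. Build each: template segment -> complement -> reverse.
Fragment 1: template[0:6] = GTGCTT -> complement CACGAA -> reversed AAGCAC
Fragment 2: template[6:12] = TTTGCT -> complement AAACGA -> reversed AGCAAA
Fragment 3: template[12:18] = CAAGAG -> complement GTTCTC -> reversed CTCTTG
Fragment 4: template[18:24] = AGGCTC -> complement TCCGAG -> reversed GAGCCT

Answer: AAGCAC,AGCAAA,CTCTTG,GAGCCT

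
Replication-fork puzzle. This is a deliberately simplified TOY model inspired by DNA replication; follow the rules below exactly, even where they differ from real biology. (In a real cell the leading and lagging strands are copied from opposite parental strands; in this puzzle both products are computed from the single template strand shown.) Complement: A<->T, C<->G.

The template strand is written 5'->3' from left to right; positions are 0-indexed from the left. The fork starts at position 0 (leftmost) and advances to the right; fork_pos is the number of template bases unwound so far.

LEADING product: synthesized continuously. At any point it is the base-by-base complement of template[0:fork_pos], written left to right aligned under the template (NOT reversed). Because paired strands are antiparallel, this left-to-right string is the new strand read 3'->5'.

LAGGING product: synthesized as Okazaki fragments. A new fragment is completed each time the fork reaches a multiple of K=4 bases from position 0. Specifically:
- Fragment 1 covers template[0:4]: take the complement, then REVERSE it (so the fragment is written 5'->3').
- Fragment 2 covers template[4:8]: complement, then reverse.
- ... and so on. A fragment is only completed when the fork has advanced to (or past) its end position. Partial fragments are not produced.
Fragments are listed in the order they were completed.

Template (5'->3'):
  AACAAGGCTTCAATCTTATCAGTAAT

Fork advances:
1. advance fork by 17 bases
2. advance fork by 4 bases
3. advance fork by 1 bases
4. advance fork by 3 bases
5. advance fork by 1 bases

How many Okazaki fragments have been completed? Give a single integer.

Answer: 6

Derivation:
Step 1: advance 17 -> fork_pos = 0 + 17 = 17. Reached multiple(s) of 4: 4, 8, 12, 16 -> fragments 1-4 completed (4 total).
Step 2: advance 4 -> fork_pos = 17 + 4 = 21. Reached multiple(s) of 4: 20 -> fragment 5 completed (5 total).
Step 3: advance 1 -> fork_pos = 21 + 1 = 22. Next multiple of 4 is 24 (not reached); still 5 fragment(s).
Step 4: advance 3 -> fork_pos = 22 + 3 = 25. Reached multiple(s) of 4: 24 -> fragment 6 completed (6 total).
Step 5: advance 1 -> fork_pos = 25 + 1 = 26. Next multiple of 4 is 28 (not reached); still 6 fragment(s).
Check: final fork_pos = 26; the multiples of 4 that are <= 26 are 4..24 -> 26 // 4 = 6 completed fragment(s).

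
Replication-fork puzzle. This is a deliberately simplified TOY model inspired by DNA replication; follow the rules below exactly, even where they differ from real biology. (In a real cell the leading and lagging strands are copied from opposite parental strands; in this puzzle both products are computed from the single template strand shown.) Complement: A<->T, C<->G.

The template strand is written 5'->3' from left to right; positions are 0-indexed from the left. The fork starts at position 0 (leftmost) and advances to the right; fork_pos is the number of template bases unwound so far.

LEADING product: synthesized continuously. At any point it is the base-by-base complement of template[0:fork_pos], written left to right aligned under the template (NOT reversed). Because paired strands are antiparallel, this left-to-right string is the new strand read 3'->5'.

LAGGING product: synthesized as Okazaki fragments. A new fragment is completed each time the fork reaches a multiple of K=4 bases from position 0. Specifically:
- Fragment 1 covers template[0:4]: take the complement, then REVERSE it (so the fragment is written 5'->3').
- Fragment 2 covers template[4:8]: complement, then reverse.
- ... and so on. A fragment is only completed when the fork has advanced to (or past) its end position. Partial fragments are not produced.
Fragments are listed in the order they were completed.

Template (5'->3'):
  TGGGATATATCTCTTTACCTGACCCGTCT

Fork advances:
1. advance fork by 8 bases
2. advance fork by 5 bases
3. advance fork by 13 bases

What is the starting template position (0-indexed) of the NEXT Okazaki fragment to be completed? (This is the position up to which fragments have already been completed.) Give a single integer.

Step 1: advance 8 -> fork_pos = 0 + 8 = 8. Reached multiple(s) of 4: 4, 8 -> fragments 1-2 completed (2 total).
Step 2: advance 5 -> fork_pos = 8 + 5 = 13. Reached multiple(s) of 4: 12 -> fragment 3 completed (3 total).
Step 3: advance 13 -> fork_pos = 13 + 13 = 26. Reached multiple(s) of 4: 16, 20, 24 -> fragments 4-6 completed (6 total).
6 fragment(s) completed, covering template[0:24] (6 x 4 = 24). The next fragment, fragment 7, covers template[24:28], so it starts at position 24.

Answer: 24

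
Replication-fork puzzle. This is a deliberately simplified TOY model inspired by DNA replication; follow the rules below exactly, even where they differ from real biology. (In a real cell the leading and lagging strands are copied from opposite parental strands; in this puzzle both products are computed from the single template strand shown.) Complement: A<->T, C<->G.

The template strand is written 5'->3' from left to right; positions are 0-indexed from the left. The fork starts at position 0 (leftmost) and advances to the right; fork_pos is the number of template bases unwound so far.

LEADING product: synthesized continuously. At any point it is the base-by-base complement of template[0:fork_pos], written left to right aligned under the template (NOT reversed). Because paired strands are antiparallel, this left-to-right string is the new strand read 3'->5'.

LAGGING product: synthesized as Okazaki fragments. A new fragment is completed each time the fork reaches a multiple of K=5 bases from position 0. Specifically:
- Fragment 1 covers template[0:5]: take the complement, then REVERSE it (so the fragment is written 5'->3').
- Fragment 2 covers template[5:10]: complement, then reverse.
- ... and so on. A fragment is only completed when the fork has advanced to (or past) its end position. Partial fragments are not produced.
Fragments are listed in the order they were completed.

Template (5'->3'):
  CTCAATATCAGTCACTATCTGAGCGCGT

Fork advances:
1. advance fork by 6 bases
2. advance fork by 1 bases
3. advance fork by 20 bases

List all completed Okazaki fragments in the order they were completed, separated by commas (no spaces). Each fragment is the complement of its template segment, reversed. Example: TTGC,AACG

Answer: TTGAG,TGATA,GTGAC,AGATA,CGCTC

Derivation:
Step 1: advance 6 -> fork_pos = 0 + 6 = 6. Reached multiple(s) of 5: 5 -> fragment 1 completed (1 total).
Step 2: advance 1 -> fork_pos = 6 + 1 = 7. Next multiple of 5 is 10 (not reached); still 1 fragment(s).
Step 3: advance 20 -> fork_pos = 7 + 20 = 27. Reached multiple(s) of 5: 10, 15, 20, 25 -> fragments 2-5 completed (5 total).
Final fork_pos = 27, so 5 fragment(s) are complete. Build each: template segment -> complement -> reverse.
Fragment 1: template[0:5] = CTCAA -> complement GAGTT -> reversed TTGAG
Fragment 2: template[5:10] = TATCA -> complement ATAGT -> reversed TGATA
Fragment 3: template[10:15] = GTCAC -> complement CAGTG -> reversed GTGAC
Fragment 4: template[15:20] = TATCT -> complement ATAGA -> reversed AGATA
Fragment 5: template[20:25] = GAGCG -> complement CTCGC -> reversed CGCTC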